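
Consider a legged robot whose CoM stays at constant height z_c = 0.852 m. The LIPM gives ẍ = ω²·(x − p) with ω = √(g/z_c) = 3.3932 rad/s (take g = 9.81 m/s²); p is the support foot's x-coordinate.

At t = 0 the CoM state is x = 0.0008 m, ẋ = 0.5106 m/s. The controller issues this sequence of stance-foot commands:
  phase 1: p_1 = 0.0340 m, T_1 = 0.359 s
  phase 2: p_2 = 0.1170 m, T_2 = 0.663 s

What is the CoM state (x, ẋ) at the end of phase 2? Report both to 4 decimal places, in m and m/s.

phase 1: p=0.0340, T=0.359, ωT=1.218159, cosh=1.838366, sinh=1.542591; start (x,ẋ)=(0.000800, 0.510600) → end (x,ẋ)=(0.205091, 0.764890)
phase 2: p=0.1170, T=0.663, ωT=2.249692, cosh=4.795121, sinh=4.689689; start (x,ẋ)=(0.205091, 0.764890) → end (x,ẋ)=(1.596552, 5.069544)

x = 1.5966, ẋ = 5.0695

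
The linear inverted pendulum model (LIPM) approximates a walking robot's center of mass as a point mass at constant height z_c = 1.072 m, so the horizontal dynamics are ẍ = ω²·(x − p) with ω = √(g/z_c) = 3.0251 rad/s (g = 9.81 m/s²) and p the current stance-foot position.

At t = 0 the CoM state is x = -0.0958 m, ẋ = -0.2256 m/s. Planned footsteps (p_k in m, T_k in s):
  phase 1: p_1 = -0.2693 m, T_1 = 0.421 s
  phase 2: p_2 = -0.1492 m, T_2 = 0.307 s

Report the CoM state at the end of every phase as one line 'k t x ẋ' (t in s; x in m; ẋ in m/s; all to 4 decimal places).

1 0.4210 -0.0578 0.4297
2 0.7280 0.1362 0.9239

phase 1: p=-0.2693, T=0.421, ωT=1.273567, cosh=1.926704, sinh=1.646873; start (x,ẋ)=(-0.095800, -0.225600) → end (x,ẋ)=(-0.057834, 0.429705)
phase 2: p=-0.1492, T=0.307, ωT=0.928706, cosh=1.463148, sinh=1.068083; start (x,ẋ)=(-0.057834, 0.429705) → end (x,ẋ)=(0.136199, 0.923930)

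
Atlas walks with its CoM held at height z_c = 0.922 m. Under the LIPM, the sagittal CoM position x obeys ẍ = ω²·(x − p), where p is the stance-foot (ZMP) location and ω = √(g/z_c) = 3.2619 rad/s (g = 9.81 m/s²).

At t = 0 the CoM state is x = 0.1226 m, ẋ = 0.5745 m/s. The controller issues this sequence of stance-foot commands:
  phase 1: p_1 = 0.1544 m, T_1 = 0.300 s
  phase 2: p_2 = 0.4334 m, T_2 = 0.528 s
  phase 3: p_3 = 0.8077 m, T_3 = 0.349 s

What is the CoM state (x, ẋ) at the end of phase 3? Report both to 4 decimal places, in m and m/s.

x = 1.0706, ẋ = 1.3154

phase 1: p=0.1544, T=0.300, ωT=0.978570, cosh=1.518248, sinh=1.142400; start (x,ẋ)=(0.122600, 0.574500) → end (x,ẋ)=(0.307324, 0.753734)
phase 2: p=0.4334, T=0.528, ωT=1.722283, cosh=2.887976, sinh=2.709318; start (x,ẋ)=(0.307324, 0.753734) → end (x,ẋ)=(0.695344, 1.062569)
phase 3: p=0.8077, T=0.349, ωT=1.138403, cosh=1.721055, sinh=1.400725; start (x,ẋ)=(0.695344, 1.062569) → end (x,ẋ)=(1.070618, 1.315382)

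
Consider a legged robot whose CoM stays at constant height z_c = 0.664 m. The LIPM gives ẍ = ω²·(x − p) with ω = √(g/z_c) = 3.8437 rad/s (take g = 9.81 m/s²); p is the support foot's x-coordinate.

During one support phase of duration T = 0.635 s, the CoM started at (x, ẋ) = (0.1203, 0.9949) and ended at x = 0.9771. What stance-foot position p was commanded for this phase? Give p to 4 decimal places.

p = 0.2494

ωT = 3.8437·0.635 = 2.440749; cosh(ωT) = 5.784369, sinh(ωT) = 5.697274
x(T) = p + (x₀−p)·cosh(ωT) + (ẋ₀/ω)·sinh(ωT) ⇒ p·(1 − cosh) = x(T) − x₀·cosh − (ẋ₀/ω)·sinh
numerator   = 0.9771 − (0.1203)·5.784369 − (0.9949/3.8437)·5.697274 = -1.193437
denominator = 1 − 5.784369 = -4.784369
p = -1.193437 / -4.784369 = 0.2494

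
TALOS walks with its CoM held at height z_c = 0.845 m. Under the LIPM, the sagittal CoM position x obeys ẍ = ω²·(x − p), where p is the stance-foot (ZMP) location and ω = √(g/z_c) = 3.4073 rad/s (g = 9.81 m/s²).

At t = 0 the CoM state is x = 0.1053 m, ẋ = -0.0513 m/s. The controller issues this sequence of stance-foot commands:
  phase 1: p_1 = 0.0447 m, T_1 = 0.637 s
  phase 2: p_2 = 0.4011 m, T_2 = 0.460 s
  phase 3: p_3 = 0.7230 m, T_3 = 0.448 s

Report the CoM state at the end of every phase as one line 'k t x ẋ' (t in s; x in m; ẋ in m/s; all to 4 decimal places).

phase 1: p=0.0447, T=0.637, ωT=2.170450, cosh=4.438177, sinh=4.324050; start (x,ẋ)=(0.105300, -0.051300) → end (x,ẋ)=(0.248551, 0.665162)
phase 2: p=0.4011, T=0.460, ωT=1.567358, cosh=2.501281, sinh=2.292685; start (x,ẋ)=(0.248551, 0.665162) → end (x,ẋ)=(0.467102, 0.472064)
phase 3: p=0.7230, T=0.448, ωT=1.526470, cosh=2.409603, sinh=2.192302; start (x,ẋ)=(0.467102, 0.472064) → end (x,ẋ)=(0.410121, -0.774025)

1 0.6370 0.2486 0.6652
2 1.0970 0.4671 0.4721
3 1.5450 0.4101 -0.7740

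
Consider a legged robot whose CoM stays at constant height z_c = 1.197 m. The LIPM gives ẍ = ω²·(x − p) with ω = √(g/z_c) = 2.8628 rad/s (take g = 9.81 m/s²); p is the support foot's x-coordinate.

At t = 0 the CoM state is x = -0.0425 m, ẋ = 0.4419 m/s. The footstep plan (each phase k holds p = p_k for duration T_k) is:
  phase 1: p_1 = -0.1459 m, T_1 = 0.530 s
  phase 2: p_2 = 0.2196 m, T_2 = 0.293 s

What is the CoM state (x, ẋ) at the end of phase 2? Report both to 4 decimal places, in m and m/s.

phase 1: p=-0.1459, T=0.530, ωT=1.517284, cosh=2.389565, sinh=2.170259; start (x,ẋ)=(-0.042500, 0.441900) → end (x,ẋ)=(0.436181, 1.698375)
phase 2: p=0.2196, T=0.293, ωT=0.838800, cosh=1.372909, sinh=0.940681; start (x,ẋ)=(0.436181, 1.698375) → end (x,ẋ)=(1.075011, 2.914962)

x = 1.0750, ẋ = 2.9150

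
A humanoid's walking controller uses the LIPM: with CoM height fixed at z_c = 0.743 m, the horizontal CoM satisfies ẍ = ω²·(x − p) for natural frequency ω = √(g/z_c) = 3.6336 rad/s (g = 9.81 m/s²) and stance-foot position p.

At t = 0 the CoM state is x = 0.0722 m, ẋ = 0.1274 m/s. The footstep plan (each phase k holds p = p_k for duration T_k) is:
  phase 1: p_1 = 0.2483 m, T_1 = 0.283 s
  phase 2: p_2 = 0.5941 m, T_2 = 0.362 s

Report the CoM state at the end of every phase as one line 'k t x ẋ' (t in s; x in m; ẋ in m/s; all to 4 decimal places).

phase 1: p=0.2483, T=0.283, ωT=1.028309, cosh=1.576972, sinh=1.219361; start (x,ẋ)=(0.072200, 0.127400) → end (x,ẋ)=(0.013348, -0.579335)
phase 2: p=0.5941, T=0.362, ωT=1.315363, cosh=1.997240, sinh=1.728864; start (x,ẋ)=(0.013348, -0.579335) → end (x,ẋ)=(-0.841448, -4.805354)

1 0.2830 0.0133 -0.5793
2 0.6450 -0.8414 -4.8054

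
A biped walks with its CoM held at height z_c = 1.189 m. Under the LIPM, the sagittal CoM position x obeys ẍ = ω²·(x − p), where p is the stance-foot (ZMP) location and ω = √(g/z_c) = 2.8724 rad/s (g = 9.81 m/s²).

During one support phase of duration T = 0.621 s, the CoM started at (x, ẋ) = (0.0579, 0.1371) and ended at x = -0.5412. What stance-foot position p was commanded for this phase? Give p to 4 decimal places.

p = 0.4157

ωT = 2.8724·0.621 = 1.783760; cosh(ωT) = 3.060101, sinh(ωT) = 2.892096
x(T) = p + (x₀−p)·cosh(ωT) + (ẋ₀/ω)·sinh(ωT) ⇒ p·(1 − cosh) = x(T) − x₀·cosh − (ẋ₀/ω)·sinh
numerator   = -0.5412 − (0.0579)·3.060101 − (0.1371/2.8724)·2.892096 = -0.856420
denominator = 1 − 3.060101 = -2.060101
p = -0.856420 / -2.060101 = 0.4157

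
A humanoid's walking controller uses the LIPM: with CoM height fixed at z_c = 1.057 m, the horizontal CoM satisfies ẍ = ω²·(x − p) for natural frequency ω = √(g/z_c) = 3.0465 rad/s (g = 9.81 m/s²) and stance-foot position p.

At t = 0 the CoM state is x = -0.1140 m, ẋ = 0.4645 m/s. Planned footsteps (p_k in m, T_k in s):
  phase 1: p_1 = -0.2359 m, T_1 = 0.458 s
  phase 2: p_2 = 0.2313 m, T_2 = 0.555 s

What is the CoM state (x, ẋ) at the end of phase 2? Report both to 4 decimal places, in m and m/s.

phase 1: p=-0.2359, T=0.458, ωT=1.395297, cosh=2.141966, sinh=1.894207; start (x,ẋ)=(-0.114000, 0.464500) → end (x,ẋ)=(0.314015, 1.698392)
phase 2: p=0.2313, T=0.555, ωT=1.690808, cosh=2.804115, sinh=2.619744; start (x,ẋ)=(0.314015, 1.698392) → end (x,ẋ)=(1.923724, 5.422642)

x = 1.9237, ẋ = 5.4226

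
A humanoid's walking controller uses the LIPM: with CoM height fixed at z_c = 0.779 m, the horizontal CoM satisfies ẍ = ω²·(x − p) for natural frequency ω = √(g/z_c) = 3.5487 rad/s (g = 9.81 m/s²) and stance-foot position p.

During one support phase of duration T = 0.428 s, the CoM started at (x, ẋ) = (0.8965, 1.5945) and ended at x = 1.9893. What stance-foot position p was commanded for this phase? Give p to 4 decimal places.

p = 0.8132

ωT = 3.5487·0.428 = 1.518844; cosh(ωT) = 2.392953, sinh(ωT) = 2.173988
x(T) = p + (x₀−p)·cosh(ωT) + (ẋ₀/ω)·sinh(ωT) ⇒ p·(1 − cosh) = x(T) − x₀·cosh − (ẋ₀/ω)·sinh
numerator   = 1.9893 − (0.8965)·2.392953 − (1.5945/3.5487)·2.173988 = -1.132797
denominator = 1 − 2.392953 = -1.392953
p = -1.132797 / -1.392953 = 0.8132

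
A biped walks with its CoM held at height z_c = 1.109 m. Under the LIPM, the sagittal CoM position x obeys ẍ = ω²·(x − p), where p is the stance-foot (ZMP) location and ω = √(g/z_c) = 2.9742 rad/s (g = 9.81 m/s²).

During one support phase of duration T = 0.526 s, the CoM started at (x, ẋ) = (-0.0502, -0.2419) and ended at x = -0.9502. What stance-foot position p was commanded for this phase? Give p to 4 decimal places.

p = 0.4276

ωT = 2.9742·0.526 = 1.564429; cosh(ωT) = 2.494577, sinh(ωT) = 2.285369
x(T) = p + (x₀−p)·cosh(ωT) + (ẋ₀/ω)·sinh(ωT) ⇒ p·(1 − cosh) = x(T) − x₀·cosh − (ẋ₀/ω)·sinh
numerator   = -0.9502 − (-0.0502)·2.494577 − (-0.2419/2.9742)·2.285369 = -0.639097
denominator = 1 − 2.494577 = -1.494577
p = -0.639097 / -1.494577 = 0.4276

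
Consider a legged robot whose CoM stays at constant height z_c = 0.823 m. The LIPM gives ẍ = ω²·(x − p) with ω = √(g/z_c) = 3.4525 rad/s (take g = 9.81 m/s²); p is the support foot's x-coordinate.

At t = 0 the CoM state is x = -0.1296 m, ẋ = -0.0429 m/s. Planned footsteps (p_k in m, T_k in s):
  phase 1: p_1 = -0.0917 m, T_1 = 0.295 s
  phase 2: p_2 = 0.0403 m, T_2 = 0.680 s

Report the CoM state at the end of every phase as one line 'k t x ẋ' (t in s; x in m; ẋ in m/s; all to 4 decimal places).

phase 1: p=-0.0917, T=0.295, ωT=1.018487, cosh=1.565072, sinh=1.203931; start (x,ẋ)=(-0.129600, -0.042900) → end (x,ẋ)=(-0.165976, -0.224676)
phase 2: p=0.0403, T=0.680, ωT=2.347700, cosh=5.278535, sinh=5.182946; start (x,ẋ)=(-0.165976, -0.224676) → end (x,ẋ)=(-1.385822, -4.877087)

1 0.2950 -0.1660 -0.2247
2 0.9750 -1.3858 -4.8771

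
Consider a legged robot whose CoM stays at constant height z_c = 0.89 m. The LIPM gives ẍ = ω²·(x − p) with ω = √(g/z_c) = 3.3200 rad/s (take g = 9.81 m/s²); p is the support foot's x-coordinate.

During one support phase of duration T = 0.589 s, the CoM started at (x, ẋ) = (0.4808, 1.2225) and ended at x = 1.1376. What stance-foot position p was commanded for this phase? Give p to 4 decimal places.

ωT = 3.3200·0.589 = 1.955480; cosh(ωT) = 3.604404, sinh(ωT) = 3.462907
x(T) = p + (x₀−p)·cosh(ωT) + (ẋ₀/ω)·sinh(ωT) ⇒ p·(1 − cosh) = x(T) − x₀·cosh − (ẋ₀/ω)·sinh
numerator   = 1.1376 − (0.4808)·3.604404 − (1.2225/3.3200)·3.462907 = -1.870519
denominator = 1 − 3.604404 = -2.604404
p = -1.870519 / -2.604404 = 0.7182

p = 0.7182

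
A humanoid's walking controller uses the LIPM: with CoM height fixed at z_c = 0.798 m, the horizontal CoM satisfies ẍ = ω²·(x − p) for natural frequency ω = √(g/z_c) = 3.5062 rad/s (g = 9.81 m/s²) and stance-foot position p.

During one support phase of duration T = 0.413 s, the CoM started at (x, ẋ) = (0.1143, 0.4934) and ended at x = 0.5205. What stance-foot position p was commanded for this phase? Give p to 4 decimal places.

ωT = 3.5062·0.413 = 1.448061; cosh(ωT) = 2.244940, sinh(ωT) = 2.009914
x(T) = p + (x₀−p)·cosh(ωT) + (ẋ₀/ω)·sinh(ωT) ⇒ p·(1 − cosh) = x(T) − x₀·cosh − (ẋ₀/ω)·sinh
numerator   = 0.5205 − (0.1143)·2.244940 − (0.4934/3.5062)·2.009914 = -0.018936
denominator = 1 − 2.244940 = -1.244940
p = -0.018936 / -1.244940 = 0.0152

p = 0.0152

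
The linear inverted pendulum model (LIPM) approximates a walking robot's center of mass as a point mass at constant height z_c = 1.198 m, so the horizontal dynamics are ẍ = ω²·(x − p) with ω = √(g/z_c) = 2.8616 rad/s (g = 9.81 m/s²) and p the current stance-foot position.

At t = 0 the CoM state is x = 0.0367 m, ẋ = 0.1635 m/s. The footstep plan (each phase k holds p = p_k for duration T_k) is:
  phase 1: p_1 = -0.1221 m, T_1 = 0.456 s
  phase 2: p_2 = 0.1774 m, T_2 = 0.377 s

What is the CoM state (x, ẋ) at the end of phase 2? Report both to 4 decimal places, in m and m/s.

x = 0.8616, ẋ = 2.2226

phase 1: p=-0.1221, T=0.456, ωT=1.304890, cosh=1.979242, sinh=1.708040; start (x,ẋ)=(0.036700, 0.163500) → end (x,ẋ)=(0.289794, 1.099777)
phase 2: p=0.1774, T=0.377, ωT=1.078823, cosh=1.640606, sinh=1.300610; start (x,ẋ)=(0.289794, 1.099777) → end (x,ẋ)=(0.861648, 2.222612)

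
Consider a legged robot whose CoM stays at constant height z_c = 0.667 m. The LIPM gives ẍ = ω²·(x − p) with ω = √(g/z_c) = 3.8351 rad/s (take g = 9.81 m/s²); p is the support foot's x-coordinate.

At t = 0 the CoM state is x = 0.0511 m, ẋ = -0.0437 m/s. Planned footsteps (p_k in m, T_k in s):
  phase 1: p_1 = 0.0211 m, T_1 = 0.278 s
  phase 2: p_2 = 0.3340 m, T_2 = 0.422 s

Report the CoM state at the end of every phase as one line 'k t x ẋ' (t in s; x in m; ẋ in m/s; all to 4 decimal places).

1 0.2780 0.0552 0.0763
2 0.7000 -0.3486 -2.3908

phase 1: p=0.0211, T=0.278, ωT=1.066158, cosh=1.624264, sinh=1.279935; start (x,ẋ)=(0.051100, -0.043700) → end (x,ẋ)=(0.055243, 0.076280)
phase 2: p=0.3340, T=0.422, ωT=1.618412, cosh=2.621643, sinh=2.423430; start (x,ẋ)=(0.055243, 0.076280) → end (x,ẋ)=(-0.348598, -2.390812)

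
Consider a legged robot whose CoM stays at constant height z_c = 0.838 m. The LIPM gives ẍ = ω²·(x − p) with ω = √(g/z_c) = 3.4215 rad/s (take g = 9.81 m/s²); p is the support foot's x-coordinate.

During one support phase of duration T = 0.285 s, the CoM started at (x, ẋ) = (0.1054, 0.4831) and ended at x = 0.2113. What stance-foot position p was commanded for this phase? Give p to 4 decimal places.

ωT = 3.4215·0.285 = 0.975127; cosh(ωT) = 1.514325, sinh(ωT) = 1.137180
x(T) = p + (x₀−p)·cosh(ωT) + (ẋ₀/ω)·sinh(ωT) ⇒ p·(1 − cosh) = x(T) − x₀·cosh − (ẋ₀/ω)·sinh
numerator   = 0.2113 − (0.1054)·1.514325 − (0.4831/3.4215)·1.137180 = -0.108874
denominator = 1 − 1.514325 = -0.514325
p = -0.108874 / -0.514325 = 0.2117

p = 0.2117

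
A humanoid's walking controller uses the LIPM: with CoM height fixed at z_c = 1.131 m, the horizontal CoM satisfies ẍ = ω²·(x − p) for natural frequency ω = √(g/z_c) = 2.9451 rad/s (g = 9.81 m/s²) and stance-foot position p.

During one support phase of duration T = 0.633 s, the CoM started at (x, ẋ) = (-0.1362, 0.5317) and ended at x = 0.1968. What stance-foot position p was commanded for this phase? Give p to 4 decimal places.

p = -0.0340

ωT = 2.9451·0.633 = 1.864248; cosh(ωT) = 3.303049, sinh(ωT) = 3.148036
x(T) = p + (x₀−p)·cosh(ωT) + (ẋ₀/ω)·sinh(ωT) ⇒ p·(1 − cosh) = x(T) − x₀·cosh − (ẋ₀/ω)·sinh
numerator   = 0.1968 − (-0.1362)·3.303049 − (0.5317/2.9451)·3.148036 = 0.078338
denominator = 1 − 3.303049 = -2.303049
p = 0.078338 / -2.303049 = -0.0340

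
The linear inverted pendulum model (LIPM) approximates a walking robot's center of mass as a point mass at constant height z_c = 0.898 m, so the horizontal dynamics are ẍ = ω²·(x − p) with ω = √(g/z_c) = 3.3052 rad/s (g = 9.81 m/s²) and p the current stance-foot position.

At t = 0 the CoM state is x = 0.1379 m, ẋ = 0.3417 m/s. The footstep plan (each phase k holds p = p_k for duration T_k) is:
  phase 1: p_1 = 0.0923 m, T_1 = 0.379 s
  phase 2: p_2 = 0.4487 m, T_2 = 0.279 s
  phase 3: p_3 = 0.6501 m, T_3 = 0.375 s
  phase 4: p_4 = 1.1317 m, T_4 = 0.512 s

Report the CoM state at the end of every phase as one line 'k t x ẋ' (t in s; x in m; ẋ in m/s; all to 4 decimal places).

phase 1: p=0.0923, T=0.379, ωT=1.252671, cosh=1.892709, sinh=1.606968; start (x,ẋ)=(0.137900, 0.341700) → end (x,ẋ)=(0.344740, 0.888936)
phase 2: p=0.4487, T=0.279, ωT=0.922151, cosh=1.456178, sinh=1.058515; start (x,ẋ)=(0.344740, 0.888936) → end (x,ẋ)=(0.582004, 0.930735)
phase 3: p=0.6501, T=0.375, ωT=1.239450, cosh=1.871628, sinh=1.582085; start (x,ẋ)=(0.582004, 0.930735) → end (x,ẋ)=(0.968161, 1.385910)
phase 4: p=1.1317, T=0.512, ωT=1.692262, cosh=2.807929, sinh=2.623827; start (x,ẋ)=(0.968161, 1.385910) → end (x,ẋ)=(1.772695, 2.473279)

1 0.3790 0.3447 0.8889
2 0.6580 0.5820 0.9307
3 1.0330 0.9682 1.3859
4 1.5450 1.7727 2.4733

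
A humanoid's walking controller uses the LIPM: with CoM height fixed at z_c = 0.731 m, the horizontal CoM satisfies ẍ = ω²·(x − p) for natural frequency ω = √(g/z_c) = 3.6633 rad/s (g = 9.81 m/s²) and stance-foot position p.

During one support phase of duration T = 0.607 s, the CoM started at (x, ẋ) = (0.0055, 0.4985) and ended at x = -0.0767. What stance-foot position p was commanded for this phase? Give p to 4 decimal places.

ωT = 3.6633·0.607 = 2.223623; cosh(ωT) = 4.674483, sinh(ωT) = 4.566267
x(T) = p + (x₀−p)·cosh(ωT) + (ẋ₀/ω)·sinh(ωT) ⇒ p·(1 − cosh) = x(T) − x₀·cosh − (ẋ₀/ω)·sinh
numerator   = -0.0767 − (0.0055)·4.674483 − (0.4985/3.6633)·4.566267 = -0.723785
denominator = 1 − 4.674483 = -3.674483
p = -0.723785 / -3.674483 = 0.1970

p = 0.1970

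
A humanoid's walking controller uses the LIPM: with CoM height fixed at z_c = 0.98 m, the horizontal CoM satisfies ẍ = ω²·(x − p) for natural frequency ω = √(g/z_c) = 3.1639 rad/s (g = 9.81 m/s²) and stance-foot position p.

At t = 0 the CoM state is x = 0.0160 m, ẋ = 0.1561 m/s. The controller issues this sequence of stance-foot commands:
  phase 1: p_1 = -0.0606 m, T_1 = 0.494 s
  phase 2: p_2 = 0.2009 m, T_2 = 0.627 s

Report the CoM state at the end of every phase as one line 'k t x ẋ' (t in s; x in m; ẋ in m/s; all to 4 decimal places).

1 0.4940 0.2428 0.9419
2 1.1210 1.4178 3.9613

phase 1: p=-0.0606, T=0.494, ωT=1.562967, cosh=2.491237, sinh=2.281723; start (x,ẋ)=(0.016000, 0.156100) → end (x,ẋ)=(0.242804, 0.941868)
phase 2: p=0.2009, T=0.627, ωT=1.983765, cosh=3.703808, sinh=3.566258; start (x,ẋ)=(0.242804, 0.941868) → end (x,ẋ)=(1.417752, 3.961315)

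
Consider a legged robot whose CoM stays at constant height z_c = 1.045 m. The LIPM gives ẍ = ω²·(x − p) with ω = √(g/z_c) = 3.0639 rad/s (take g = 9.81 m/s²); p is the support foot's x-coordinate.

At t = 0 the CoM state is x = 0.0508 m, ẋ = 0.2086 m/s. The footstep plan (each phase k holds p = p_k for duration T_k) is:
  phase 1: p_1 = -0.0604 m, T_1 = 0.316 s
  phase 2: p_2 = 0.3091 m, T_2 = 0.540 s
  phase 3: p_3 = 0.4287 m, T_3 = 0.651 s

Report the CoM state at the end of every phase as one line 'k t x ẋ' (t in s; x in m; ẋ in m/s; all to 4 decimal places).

1 0.3160 0.1838 0.6981
2 0.8560 0.5436 0.9254
3 1.5070 1.9482 4.7335

phase 1: p=-0.0604, T=0.316, ωT=0.968192, cosh=1.506475, sinh=1.126706; start (x,ẋ)=(0.050800, 0.208600) → end (x,ẋ)=(0.183830, 0.698126)
phase 2: p=0.3091, T=0.540, ωT=1.654506, cosh=2.710841, sinh=2.519654; start (x,ẋ)=(0.183830, 0.698126) → end (x,ẋ)=(0.543629, 0.925425)
phase 3: p=0.4287, T=0.651, ωT=1.994599, cosh=3.742661, sinh=3.606593; start (x,ẋ)=(0.543629, 0.925425) → end (x,ẋ)=(1.948179, 4.733539)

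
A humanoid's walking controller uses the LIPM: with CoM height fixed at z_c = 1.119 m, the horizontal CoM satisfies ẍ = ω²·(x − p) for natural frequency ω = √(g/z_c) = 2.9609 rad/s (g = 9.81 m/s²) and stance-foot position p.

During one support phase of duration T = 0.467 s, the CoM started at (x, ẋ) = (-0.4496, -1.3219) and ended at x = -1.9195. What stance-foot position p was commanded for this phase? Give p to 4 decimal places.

p = 0.1192

ωT = 2.9609·0.467 = 1.382740; cosh(ωT) = 2.118350, sinh(ωT) = 1.867459
x(T) = p + (x₀−p)·cosh(ωT) + (ẋ₀/ω)·sinh(ωT) ⇒ p·(1 − cosh) = x(T) − x₀·cosh − (ẋ₀/ω)·sinh
numerator   = -1.9195 − (-0.4496)·2.118350 − (-1.3219/2.9609)·1.867459 = -0.133359
denominator = 1 − 2.118350 = -1.118350
p = -0.133359 / -1.118350 = 0.1192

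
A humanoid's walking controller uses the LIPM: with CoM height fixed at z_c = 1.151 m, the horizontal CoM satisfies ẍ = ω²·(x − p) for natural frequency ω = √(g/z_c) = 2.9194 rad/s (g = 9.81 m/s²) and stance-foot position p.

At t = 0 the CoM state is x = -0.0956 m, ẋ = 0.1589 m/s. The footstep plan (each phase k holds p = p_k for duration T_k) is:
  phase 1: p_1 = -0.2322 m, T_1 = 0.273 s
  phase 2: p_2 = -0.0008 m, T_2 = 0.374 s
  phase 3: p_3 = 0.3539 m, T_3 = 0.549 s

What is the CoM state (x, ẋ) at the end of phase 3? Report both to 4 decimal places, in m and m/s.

phase 1: p=-0.2322, T=0.273, ωT=0.796996, cosh=1.334773, sinh=0.884093; start (x,ẋ)=(-0.095600, 0.158900) → end (x,ẋ)=(-0.001750, 0.564663)
phase 2: p=-0.0008, T=0.374, ωT=1.091856, cosh=1.657696, sinh=1.322103; start (x,ẋ)=(-0.001750, 0.564663) → end (x,ẋ)=(0.253343, 0.932374)
phase 3: p=0.3539, T=0.549, ωT=1.602751, cosh=2.584008, sinh=2.382667; start (x,ẋ)=(0.253343, 0.932374) → end (x,ẋ)=(0.855017, 1.709793)

x = 0.8550, ẋ = 1.7098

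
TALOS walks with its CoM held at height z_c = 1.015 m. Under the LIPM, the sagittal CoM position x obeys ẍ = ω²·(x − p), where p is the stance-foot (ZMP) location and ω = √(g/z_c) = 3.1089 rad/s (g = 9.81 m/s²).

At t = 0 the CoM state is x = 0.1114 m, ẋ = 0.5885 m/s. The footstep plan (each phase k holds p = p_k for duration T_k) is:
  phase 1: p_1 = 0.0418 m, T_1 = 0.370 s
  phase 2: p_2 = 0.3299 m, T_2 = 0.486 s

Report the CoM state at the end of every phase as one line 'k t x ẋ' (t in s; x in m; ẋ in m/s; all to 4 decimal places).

phase 1: p=0.0418, T=0.370, ωT=1.150293, cosh=1.737831, sinh=1.421287; start (x,ẋ)=(0.111400, 0.588500) → end (x,ẋ)=(0.431796, 1.330251)
phase 2: p=0.3299, T=0.486, ωT=1.510925, cosh=2.375814, sinh=2.155108; start (x,ẋ)=(0.431796, 1.330251) → end (x,ẋ)=(1.494124, 3.843133)

1 0.3700 0.4318 1.3303
2 0.8560 1.4941 3.8431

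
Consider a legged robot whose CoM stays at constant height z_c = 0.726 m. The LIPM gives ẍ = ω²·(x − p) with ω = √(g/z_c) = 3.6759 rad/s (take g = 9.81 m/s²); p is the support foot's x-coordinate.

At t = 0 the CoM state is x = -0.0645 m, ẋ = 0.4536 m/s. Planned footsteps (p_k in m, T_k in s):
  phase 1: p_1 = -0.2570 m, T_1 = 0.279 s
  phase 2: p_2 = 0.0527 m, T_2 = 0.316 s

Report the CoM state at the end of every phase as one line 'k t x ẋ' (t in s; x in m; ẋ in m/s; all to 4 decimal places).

phase 1: p=-0.2570, T=0.279, ωT=1.025576, cosh=1.573646, sinh=1.215056; start (x,ẋ)=(-0.064500, 0.453600) → end (x,ẋ)=(0.195863, 1.573592)
phase 2: p=0.0527, T=0.316, ωT=1.161584, cosh=1.753991, sinh=1.441001; start (x,ẋ)=(0.195863, 1.573592) → end (x,ẋ)=(0.920675, 3.518395)

1 0.2790 0.1959 1.5736
2 0.5950 0.9207 3.5184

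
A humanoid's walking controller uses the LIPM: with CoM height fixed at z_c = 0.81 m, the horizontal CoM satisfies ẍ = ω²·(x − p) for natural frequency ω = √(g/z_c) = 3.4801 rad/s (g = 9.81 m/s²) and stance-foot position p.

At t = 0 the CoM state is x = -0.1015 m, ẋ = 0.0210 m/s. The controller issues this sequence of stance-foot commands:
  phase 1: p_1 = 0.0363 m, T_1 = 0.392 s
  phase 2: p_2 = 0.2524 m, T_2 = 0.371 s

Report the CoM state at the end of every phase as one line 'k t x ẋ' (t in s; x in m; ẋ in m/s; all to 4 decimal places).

phase 1: p=0.0363, T=0.392, ωT=1.364199, cosh=2.084087, sinh=1.828502; start (x,ẋ)=(-0.101500, 0.021000) → end (x,ẋ)=(-0.239853, -0.833106)
phase 2: p=0.2524, T=0.371, ωT=1.291117, cosh=1.955905, sinh=1.680942; start (x,ẋ)=(-0.239853, -0.833106) → end (x,ẋ)=(-1.112804, -4.509084)

1 0.3920 -0.2399 -0.8331
2 0.7630 -1.1128 -4.5091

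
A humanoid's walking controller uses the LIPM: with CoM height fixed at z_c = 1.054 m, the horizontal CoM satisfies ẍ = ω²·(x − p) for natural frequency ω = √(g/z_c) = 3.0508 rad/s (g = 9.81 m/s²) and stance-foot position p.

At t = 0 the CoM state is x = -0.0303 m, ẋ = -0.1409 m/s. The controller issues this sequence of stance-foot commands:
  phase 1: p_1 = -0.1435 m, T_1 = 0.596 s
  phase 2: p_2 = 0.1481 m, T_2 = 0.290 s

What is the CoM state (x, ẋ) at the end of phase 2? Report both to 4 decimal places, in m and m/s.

phase 1: p=-0.1435, T=0.596, ωT=1.818277, cosh=3.161769, sinh=2.999464; start (x,ẋ)=(-0.030300, -0.140900) → end (x,ẋ)=(0.075883, 0.590373)
phase 2: p=0.1481, T=0.290, ωT=0.884732, cosh=1.417580, sinh=1.004755; start (x,ẋ)=(0.075883, 0.590373) → end (x,ẋ)=(0.240161, 0.615534)

x = 0.2402, ẋ = 0.6155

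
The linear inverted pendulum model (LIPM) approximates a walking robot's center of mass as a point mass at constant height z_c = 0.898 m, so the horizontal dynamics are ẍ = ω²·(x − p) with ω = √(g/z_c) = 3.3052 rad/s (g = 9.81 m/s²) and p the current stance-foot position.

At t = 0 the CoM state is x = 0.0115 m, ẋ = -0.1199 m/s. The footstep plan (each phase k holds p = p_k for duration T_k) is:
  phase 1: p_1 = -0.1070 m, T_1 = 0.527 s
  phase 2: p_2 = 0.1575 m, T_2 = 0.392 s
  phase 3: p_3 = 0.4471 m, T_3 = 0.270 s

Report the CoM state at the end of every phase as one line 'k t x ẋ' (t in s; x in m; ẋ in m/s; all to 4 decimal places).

1 0.5270 0.1412 0.7308
2 0.9190 0.4991 1.3440
3 1.1890 0.9343 2.0903

phase 1: p=-0.1070, T=0.527, ωT=1.741840, cosh=2.941518, sinh=2.766320; start (x,ẋ)=(0.011500, -0.119900) → end (x,ẋ)=(0.141218, 0.730786)
phase 2: p=0.1575, T=0.392, ωT=1.295638, cosh=1.963525, sinh=1.689802; start (x,ẋ)=(0.141218, 0.730786) → end (x,ẋ)=(0.499149, 1.343982)
phase 3: p=0.4471, T=0.270, ωT=0.892404, cosh=1.425330, sinh=1.015661; start (x,ẋ)=(0.499149, 1.343982) → end (x,ẋ)=(0.934282, 2.090345)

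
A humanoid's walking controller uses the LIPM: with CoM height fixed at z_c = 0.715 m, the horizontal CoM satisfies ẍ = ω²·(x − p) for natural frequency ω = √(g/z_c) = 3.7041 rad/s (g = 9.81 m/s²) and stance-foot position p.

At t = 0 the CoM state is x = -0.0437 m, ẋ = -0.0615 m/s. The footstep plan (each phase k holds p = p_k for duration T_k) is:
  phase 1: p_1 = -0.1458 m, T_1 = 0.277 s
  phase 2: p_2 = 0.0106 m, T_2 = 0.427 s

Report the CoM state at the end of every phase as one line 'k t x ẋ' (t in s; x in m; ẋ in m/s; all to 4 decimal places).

1 0.2770 -0.0053 0.3630
2 0.7040 0.1986 0.7831

phase 1: p=-0.1458, T=0.277, ωT=1.026036, cosh=1.574204, sinh=1.215779; start (x,ẋ)=(-0.043700, -0.061500) → end (x,ẋ)=(-0.005260, 0.362980)
phase 2: p=0.0106, T=0.427, ωT=1.581651, cosh=2.534306, sinh=2.328671; start (x,ẋ)=(-0.005260, 0.362980) → end (x,ẋ)=(0.198603, 0.783104)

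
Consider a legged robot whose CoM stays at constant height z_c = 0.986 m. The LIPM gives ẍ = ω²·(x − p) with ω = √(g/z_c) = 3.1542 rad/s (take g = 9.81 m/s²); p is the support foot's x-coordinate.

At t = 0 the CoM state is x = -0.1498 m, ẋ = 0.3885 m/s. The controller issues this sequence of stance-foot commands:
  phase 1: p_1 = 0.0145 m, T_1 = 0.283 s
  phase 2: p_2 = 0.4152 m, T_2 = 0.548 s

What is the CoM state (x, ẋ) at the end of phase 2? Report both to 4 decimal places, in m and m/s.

x = -1.0420, ẋ = -4.3061

phase 1: p=0.0145, T=0.283, ωT=0.892639, cosh=1.425569, sinh=1.015995; start (x,ẋ)=(-0.149800, 0.388500) → end (x,ẋ)=(-0.094582, 0.027309)
phase 2: p=0.4152, T=0.548, ωT=1.728502, cosh=2.904879, sinh=2.727329; start (x,ẋ)=(-0.094582, 0.027309) → end (x,ẋ)=(-1.042041, -4.306088)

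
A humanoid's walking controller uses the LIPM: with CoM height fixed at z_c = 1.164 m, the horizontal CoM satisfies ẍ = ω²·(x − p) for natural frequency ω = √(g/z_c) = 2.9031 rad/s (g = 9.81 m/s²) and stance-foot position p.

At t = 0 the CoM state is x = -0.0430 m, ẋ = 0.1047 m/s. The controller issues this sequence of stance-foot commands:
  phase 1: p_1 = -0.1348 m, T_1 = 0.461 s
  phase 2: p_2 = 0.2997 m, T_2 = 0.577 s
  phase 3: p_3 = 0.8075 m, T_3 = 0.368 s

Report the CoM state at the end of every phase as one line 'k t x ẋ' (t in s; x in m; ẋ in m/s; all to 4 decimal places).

phase 1: p=-0.1348, T=0.461, ωT=1.338329, cosh=2.037476, sinh=1.775192; start (x,ẋ)=(-0.043000, 0.104700) → end (x,ẋ)=(0.116262, 0.686420)
phase 2: p=0.2997, T=0.577, ωT=1.675089, cosh=2.763280, sinh=2.575989; start (x,ẋ)=(0.116262, 0.686420) → end (x,ẋ)=(0.401887, 0.524961)
phase 3: p=0.8075, T=0.368, ωT=1.068341, cosh=1.627062, sinh=1.283484; start (x,ẋ)=(0.401887, 0.524961) → end (x,ẋ)=(0.379633, -0.657202)

1 0.4610 0.1163 0.6864
2 1.0380 0.4019 0.5250
3 1.4060 0.3796 -0.6572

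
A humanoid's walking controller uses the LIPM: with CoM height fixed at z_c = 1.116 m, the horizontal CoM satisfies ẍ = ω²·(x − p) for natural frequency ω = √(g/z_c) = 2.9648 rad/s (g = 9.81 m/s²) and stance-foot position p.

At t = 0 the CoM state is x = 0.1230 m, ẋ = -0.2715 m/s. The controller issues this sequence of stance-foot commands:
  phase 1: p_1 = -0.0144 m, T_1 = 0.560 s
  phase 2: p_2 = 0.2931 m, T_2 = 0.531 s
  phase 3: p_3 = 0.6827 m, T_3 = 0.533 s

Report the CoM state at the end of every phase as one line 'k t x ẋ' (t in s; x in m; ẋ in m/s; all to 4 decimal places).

1 0.5600 0.1279 0.2929
2 1.0910 0.1054 -0.3942
3 1.6240 -1.0875 -4.9772

phase 1: p=-0.0144, T=0.560, ωT=1.660288, cosh=2.725455, sinh=2.535371; start (x,ẋ)=(0.123000, -0.271500) → end (x,ẋ)=(0.127902, 0.292857)
phase 2: p=0.2931, T=0.531, ωT=1.574309, cosh=2.517277, sinh=2.310127; start (x,ẋ)=(0.127902, 0.292857) → end (x,ẋ)=(0.105441, -0.394249)
phase 3: p=0.6827, T=0.533, ωT=1.580238, cosh=2.531020, sinh=2.325094; start (x,ẋ)=(0.105441, -0.394249) → end (x,ẋ)=(-1.087537, -4.977151)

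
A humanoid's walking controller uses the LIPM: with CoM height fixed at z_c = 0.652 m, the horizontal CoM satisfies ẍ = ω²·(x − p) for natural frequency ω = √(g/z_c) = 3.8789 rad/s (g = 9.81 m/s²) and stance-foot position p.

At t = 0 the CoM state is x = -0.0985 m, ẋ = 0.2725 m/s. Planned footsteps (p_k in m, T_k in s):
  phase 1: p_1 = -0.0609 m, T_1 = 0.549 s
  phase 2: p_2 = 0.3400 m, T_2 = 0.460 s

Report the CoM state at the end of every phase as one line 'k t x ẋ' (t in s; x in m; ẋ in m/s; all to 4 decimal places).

1 0.5490 0.0700 0.5575
2 1.0090 -0.0707 -1.3237

phase 1: p=-0.0609, T=0.549, ωT=2.129516, cosh=4.264845, sinh=4.145951; start (x,ẋ)=(-0.098500, 0.272500) → end (x,ẋ)=(0.070003, 0.557497)
phase 2: p=0.3400, T=0.460, ωT=1.784294, cosh=3.061645, sinh=2.893729; start (x,ẋ)=(0.070003, 0.557497) → end (x,ẋ)=(-0.070733, -1.323723)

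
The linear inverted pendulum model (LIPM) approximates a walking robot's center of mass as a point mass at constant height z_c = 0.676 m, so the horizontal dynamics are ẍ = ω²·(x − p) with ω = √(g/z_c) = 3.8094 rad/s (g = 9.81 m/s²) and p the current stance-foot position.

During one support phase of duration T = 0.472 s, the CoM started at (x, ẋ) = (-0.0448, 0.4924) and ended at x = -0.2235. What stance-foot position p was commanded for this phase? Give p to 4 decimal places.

ωT = 3.8094·0.472 = 1.798037; cosh(ωT) = 3.101703, sinh(ωT) = 2.936079
x(T) = p + (x₀−p)·cosh(ωT) + (ẋ₀/ω)·sinh(ωT) ⇒ p·(1 − cosh) = x(T) − x₀·cosh − (ẋ₀/ω)·sinh
numerator   = -0.2235 − (-0.0448)·3.101703 − (0.4924/3.8094)·2.936079 = -0.464059
denominator = 1 − 3.101703 = -2.101703
p = -0.464059 / -2.101703 = 0.2208

p = 0.2208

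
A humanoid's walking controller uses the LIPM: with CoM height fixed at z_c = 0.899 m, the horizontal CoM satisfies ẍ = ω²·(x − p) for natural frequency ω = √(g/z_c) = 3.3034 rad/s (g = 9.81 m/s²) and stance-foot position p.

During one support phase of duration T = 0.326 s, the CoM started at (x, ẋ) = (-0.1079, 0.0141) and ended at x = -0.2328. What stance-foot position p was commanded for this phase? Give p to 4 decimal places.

p = 0.0965

ωT = 3.3034·0.326 = 1.076908; cosh(ωT) = 1.638118, sinh(ωT) = 1.297471
x(T) = p + (x₀−p)·cosh(ωT) + (ẋ₀/ω)·sinh(ωT) ⇒ p·(1 − cosh) = x(T) − x₀·cosh − (ẋ₀/ω)·sinh
numerator   = -0.2328 − (-0.1079)·1.638118 − (0.0141/3.3034)·1.297471 = -0.061585
denominator = 1 − 1.638118 = -0.638118
p = -0.061585 / -0.638118 = 0.0965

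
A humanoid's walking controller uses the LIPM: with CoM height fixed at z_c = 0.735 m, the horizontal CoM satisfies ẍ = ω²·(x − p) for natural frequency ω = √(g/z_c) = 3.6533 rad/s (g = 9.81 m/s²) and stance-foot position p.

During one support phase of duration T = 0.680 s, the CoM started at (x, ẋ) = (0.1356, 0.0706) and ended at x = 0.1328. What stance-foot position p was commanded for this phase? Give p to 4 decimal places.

p = 0.1590

ωT = 3.6533·0.680 = 2.484244; cosh(ωT) = 6.037720, sinh(ωT) = 5.954331
x(T) = p + (x₀−p)·cosh(ωT) + (ẋ₀/ω)·sinh(ωT) ⇒ p·(1 − cosh) = x(T) − x₀·cosh − (ẋ₀/ω)·sinh
numerator   = 0.1328 − (0.1356)·6.037720 − (0.0706/3.6533)·5.954331 = -0.800982
denominator = 1 − 6.037720 = -5.037720
p = -0.800982 / -5.037720 = 0.1590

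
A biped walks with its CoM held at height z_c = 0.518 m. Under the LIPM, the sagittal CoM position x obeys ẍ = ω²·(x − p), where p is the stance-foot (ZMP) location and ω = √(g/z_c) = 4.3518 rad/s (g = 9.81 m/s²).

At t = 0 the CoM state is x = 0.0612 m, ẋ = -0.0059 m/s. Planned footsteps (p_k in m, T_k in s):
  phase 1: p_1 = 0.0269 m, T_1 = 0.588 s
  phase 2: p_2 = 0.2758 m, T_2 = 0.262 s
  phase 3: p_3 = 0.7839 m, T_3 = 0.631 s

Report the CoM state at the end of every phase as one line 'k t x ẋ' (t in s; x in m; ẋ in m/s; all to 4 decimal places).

1 0.5880 0.2411 0.9202
2 0.8500 0.5129 1.3742
3 1.4810 1.1135 1.5982

phase 1: p=0.0269, T=0.588, ωT=2.558858, cosh=6.499226, sinh=6.421833; start (x,ẋ)=(0.061200, -0.005900) → end (x,ẋ)=(0.241117, 0.920221)
phase 2: p=0.2758, T=0.262, ωT=1.140172, cosh=1.723535, sinh=1.403770; start (x,ẋ)=(0.241117, 0.920221) → end (x,ẋ)=(0.512860, 1.374156)
phase 3: p=0.7839, T=0.631, ωT=2.745986, cosh=7.822075, sinh=7.757890; start (x,ẋ)=(0.512860, 1.374156) → end (x,ẋ)=(1.113495, 1.598238)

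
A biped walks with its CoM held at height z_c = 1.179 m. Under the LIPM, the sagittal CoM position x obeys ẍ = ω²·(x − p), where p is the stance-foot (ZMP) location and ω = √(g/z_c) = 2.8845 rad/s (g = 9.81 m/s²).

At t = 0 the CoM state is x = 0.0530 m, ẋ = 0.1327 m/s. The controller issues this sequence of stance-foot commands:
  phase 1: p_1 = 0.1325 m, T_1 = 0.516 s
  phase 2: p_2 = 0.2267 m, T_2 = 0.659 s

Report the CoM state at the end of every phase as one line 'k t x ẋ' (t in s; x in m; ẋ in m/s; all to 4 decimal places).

phase 1: p=0.1325, T=0.516, ωT=1.488402, cosh=2.327872, sinh=2.102139; start (x,ẋ)=(0.053000, 0.132700) → end (x,ẋ)=(0.044142, -0.173149)
phase 2: p=0.2267, T=0.659, ωT=1.900886, cosh=3.420627, sinh=3.271191; start (x,ẋ)=(0.044142, -0.173149) → end (x,ẋ)=(-0.594124, -2.314850)

1 0.5160 0.0441 -0.1731
2 1.1750 -0.5941 -2.3148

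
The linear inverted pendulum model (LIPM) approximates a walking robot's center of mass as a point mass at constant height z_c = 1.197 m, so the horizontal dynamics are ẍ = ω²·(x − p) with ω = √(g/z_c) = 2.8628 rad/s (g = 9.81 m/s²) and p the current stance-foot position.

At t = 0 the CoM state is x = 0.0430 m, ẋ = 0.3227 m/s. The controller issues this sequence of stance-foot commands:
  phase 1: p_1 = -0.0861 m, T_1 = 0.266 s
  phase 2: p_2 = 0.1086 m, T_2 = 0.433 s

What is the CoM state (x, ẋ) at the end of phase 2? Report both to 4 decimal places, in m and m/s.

x = 0.6397, ẋ = 1.6753

phase 1: p=-0.0861, T=0.266, ωT=0.761505, cosh=1.304230, sinh=0.837267; start (x,ẋ)=(0.043000, 0.322700) → end (x,ẋ)=(0.176654, 0.730318)
phase 2: p=0.1086, T=0.433, ωT=1.239592, cosh=1.871854, sinh=1.582352; start (x,ẋ)=(0.176654, 0.730318) → end (x,ẋ)=(0.639655, 1.675332)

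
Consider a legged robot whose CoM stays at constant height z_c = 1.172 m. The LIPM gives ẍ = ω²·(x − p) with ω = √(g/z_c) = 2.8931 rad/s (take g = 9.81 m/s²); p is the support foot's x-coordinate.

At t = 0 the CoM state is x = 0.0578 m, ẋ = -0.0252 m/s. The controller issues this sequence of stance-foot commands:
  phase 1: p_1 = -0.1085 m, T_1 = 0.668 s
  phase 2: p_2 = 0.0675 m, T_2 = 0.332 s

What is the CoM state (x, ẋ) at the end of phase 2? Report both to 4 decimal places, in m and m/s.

phase 1: p=-0.1085, T=0.668, ωT=1.932591, cosh=3.526078, sinh=3.381305; start (x,ẋ)=(0.057800, -0.025200) → end (x,ẋ)=(0.448434, 1.537965)
phase 2: p=0.0675, T=0.332, ωT=0.960509, cosh=1.497862, sinh=1.115164; start (x,ẋ)=(0.448434, 1.537965) → end (x,ẋ)=(1.230906, 3.532661)

x = 1.2309, ẋ = 3.5327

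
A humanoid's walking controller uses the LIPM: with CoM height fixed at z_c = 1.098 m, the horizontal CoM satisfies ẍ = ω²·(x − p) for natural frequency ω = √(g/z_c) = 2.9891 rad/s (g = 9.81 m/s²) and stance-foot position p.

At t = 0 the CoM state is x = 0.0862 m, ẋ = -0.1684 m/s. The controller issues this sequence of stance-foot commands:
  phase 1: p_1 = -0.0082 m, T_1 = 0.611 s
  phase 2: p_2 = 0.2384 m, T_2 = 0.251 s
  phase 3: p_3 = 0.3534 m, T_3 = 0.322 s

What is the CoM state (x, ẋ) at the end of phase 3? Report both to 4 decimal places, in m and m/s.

x = 0.1326, ẋ = -0.4089

phase 1: p=-0.0082, T=0.611, ωT=1.826340, cosh=3.186057, sinh=3.025056; start (x,ẋ)=(0.086200, -0.168400) → end (x,ẋ)=(0.122138, 0.317051)
phase 2: p=0.2384, T=0.251, ωT=0.750264, cosh=1.294901, sinh=0.822659; start (x,ẋ)=(0.122138, 0.317051) → end (x,ẋ)=(0.175111, 0.124661)
phase 3: p=0.3534, T=0.322, ωT=0.962490, cosh=1.500074, sinh=1.118134; start (x,ẋ)=(0.175111, 0.124661) → end (x,ẋ)=(0.132585, -0.408879)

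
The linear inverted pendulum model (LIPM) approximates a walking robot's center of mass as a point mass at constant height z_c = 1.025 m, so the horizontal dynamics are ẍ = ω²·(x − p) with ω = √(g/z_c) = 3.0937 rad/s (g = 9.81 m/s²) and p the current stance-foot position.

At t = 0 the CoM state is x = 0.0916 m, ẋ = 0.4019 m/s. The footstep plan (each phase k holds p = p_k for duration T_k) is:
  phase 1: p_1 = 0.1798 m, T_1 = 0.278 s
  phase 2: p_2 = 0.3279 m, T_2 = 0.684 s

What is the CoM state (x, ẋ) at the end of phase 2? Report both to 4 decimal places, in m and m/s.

phase 1: p=0.1798, T=0.278, ωT=0.860049, cosh=1.393209, sinh=0.970067; start (x,ẋ)=(0.091600, 0.401900) → end (x,ẋ)=(0.182940, 0.295234)
phase 2: p=0.3279, T=0.684, ωT=2.116091, cosh=4.209567, sinh=4.089066; start (x,ẋ)=(0.182940, 0.295234) → end (x,ẋ)=(0.107902, -0.590992)

x = 0.1079, ẋ = -0.5910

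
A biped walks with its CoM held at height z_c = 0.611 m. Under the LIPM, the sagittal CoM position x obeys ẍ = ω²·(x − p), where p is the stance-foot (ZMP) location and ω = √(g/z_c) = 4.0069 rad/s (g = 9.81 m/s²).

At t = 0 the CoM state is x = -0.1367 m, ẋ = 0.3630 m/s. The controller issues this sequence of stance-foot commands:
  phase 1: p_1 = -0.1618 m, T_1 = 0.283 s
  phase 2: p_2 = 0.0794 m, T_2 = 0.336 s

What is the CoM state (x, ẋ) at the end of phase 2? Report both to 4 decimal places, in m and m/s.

x = 0.2727, ẋ = 1.0481

phase 1: p=-0.1618, T=0.283, ωT=1.133953, cosh=1.714838, sinh=1.393079; start (x,ẋ)=(-0.136700, 0.363000) → end (x,ẋ)=(0.007447, 0.762593)
phase 2: p=0.0794, T=0.336, ωT=1.346318, cosh=2.051723, sinh=1.791527; start (x,ẋ)=(0.007447, 0.762593) → end (x,ẋ)=(0.272735, 1.048114)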